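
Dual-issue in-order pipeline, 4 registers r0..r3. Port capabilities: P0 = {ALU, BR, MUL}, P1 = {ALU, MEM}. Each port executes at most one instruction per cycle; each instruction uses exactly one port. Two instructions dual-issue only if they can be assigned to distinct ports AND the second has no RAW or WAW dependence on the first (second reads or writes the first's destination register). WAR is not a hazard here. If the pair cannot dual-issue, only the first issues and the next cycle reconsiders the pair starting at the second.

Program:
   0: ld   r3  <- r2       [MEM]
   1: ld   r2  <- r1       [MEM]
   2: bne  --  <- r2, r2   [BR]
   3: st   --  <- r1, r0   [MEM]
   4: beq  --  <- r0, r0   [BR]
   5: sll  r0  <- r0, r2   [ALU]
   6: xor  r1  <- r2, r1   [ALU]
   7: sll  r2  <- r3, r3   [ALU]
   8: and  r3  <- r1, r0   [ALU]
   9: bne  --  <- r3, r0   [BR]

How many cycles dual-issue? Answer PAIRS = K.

#0 head=0: ld.MEM i0 no-port MEM/MEM
#1 head=1: ld.MEM i1 RAW r2
#2 head=2: bne.BR;st.MEM i2,i3 pair
#3 head=4: beq.BR;sll.ALU i4,i5 pair
#4 head=6: xor.ALU;sll.ALU i6,i7 pair
#5 head=8: and.ALU i8 RAW r3
#6 head=9: bne.BR i9 tail

PAIRS = 3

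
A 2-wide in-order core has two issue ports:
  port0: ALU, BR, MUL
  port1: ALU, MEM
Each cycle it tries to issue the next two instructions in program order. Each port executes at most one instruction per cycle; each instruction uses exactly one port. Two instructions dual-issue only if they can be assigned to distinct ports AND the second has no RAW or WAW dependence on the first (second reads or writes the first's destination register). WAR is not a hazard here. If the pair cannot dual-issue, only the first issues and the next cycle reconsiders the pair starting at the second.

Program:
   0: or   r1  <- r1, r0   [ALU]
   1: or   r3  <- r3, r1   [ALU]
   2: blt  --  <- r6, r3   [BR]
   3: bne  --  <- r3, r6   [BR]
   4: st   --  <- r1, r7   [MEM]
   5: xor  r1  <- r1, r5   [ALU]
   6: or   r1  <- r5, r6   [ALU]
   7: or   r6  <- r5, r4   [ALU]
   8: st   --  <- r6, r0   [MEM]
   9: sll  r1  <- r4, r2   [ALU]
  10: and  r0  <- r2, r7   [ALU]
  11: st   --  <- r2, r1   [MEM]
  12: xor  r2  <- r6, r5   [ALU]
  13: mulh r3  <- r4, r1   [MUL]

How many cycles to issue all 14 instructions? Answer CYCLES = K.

CYCLES = 9

  cy0 -> i0 (or) RAW r1
  cy1 -> i1 (or) RAW r3
  cy2 -> i2 (blt) no-port BR/BR
  cy3 -> i3,i4 (bne st) dual
  cy4 -> i5 (xor) WAW r1
  cy5 -> i6,i7 (or or) dual
  cy6 -> i8,i9 (st sll) dual
  cy7 -> i10,i11 (and st) dual
  cy8 -> i12,i13 (xor mulh) dual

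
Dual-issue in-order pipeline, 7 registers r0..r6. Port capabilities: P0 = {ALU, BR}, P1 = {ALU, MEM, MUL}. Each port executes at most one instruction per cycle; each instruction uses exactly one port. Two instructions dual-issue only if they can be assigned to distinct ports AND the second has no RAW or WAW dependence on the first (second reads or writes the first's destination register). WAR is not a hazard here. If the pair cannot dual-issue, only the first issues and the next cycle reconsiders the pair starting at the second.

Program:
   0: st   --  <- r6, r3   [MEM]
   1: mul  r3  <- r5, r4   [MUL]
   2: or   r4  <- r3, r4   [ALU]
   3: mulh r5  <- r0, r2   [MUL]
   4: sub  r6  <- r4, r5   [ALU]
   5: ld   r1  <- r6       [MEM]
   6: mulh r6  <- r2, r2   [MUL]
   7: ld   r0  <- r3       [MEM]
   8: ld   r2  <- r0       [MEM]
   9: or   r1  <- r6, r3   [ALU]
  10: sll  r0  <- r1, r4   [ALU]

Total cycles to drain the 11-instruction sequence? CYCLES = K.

0. st.MEM @i0  | no-port MEM/MUL
1. mul.MUL @i1  | RAW r3
2. or.ALU;mulh.MUL @i2,i3  | pair
3. sub.ALU @i4  | RAW r6
4. ld.MEM @i5  | no-port MEM/MUL
5. mulh.MUL @i6  | no-port MUL/MEM
6. ld.MEM @i7  | no-port MEM/MEM
7. ld.MEM;or.ALU @i8,i9  | pair
8. sll.ALU @i10  | tail

CYCLES = 9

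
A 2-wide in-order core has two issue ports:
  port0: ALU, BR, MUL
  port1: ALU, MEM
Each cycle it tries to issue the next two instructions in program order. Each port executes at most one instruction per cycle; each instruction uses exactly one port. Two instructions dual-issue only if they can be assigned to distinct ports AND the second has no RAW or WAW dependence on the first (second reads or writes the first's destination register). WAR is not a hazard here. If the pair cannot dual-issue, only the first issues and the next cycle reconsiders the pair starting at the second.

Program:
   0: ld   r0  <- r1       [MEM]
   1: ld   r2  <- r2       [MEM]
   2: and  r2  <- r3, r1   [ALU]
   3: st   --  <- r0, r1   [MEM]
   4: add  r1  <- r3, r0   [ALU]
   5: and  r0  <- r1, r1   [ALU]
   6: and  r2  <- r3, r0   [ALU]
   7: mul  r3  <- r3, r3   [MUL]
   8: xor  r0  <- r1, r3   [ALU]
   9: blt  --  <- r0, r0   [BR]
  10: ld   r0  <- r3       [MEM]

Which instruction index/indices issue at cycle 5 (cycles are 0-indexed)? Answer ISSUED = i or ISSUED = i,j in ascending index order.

ISSUED = 6,7

0. ld.MEM @i0  | no-port MEM/MEM
1. ld.MEM @i1  | WAW r2
2. and.ALU;st.MEM @i2,i3  | dual
3. add.ALU @i4  | RAW r1
4. and.ALU @i5  | RAW r0
5. and.ALU;mul.MUL @i6,i7  | dual
6. xor.ALU @i8  | RAW r0
7. blt.BR;ld.MEM @i9,i10  | dual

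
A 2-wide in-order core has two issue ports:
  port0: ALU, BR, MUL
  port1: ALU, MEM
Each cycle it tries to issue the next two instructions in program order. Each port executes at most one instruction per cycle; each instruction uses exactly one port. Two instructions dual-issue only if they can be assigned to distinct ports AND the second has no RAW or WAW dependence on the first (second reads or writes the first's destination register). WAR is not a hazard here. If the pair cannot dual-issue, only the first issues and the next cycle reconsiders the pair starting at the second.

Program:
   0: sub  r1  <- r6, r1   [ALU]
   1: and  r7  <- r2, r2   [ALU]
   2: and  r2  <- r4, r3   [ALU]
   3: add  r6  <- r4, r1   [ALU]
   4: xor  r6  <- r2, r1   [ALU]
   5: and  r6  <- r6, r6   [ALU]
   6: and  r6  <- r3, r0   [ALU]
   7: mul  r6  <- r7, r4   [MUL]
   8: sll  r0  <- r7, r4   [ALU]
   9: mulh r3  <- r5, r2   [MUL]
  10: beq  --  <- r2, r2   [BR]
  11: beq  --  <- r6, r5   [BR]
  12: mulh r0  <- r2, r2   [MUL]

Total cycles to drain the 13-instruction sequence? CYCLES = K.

CYCLES = 10

c0: i0,i1 sub.ALU and.ALU  pair
c1: i2,i3 and.ALU add.ALU  pair
c2: i4 xor.ALU  RAW+WAW r6
c3: i5 and.ALU  WAW r6
c4: i6 and.ALU  WAW r6
c5: i7,i8 mul.MUL sll.ALU  pair
c6: i9 mulh.MUL  no-port MUL/BR
c7: i10 beq.BR  no-port BR/BR
c8: i11 beq.BR  no-port BR/MUL
c9: i12 mulh.MUL  tail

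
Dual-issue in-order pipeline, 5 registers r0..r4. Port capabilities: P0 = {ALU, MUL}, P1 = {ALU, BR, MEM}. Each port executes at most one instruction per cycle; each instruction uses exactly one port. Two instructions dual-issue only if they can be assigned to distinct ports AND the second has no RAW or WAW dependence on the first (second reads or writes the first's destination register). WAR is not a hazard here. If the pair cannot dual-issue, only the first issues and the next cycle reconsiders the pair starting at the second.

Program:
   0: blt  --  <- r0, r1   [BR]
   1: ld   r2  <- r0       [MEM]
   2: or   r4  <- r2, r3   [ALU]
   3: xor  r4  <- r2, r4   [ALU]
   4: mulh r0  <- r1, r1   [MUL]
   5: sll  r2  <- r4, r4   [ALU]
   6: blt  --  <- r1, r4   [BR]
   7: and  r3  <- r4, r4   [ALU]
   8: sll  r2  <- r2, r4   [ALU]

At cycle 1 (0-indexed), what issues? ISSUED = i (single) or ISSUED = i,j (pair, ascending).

ISSUED = 1

  cy0 -> i0 (blt) no-port BR/MEM
  cy1 -> i1 (ld) RAW r2
  cy2 -> i2 (or) RAW+WAW r4
  cy3 -> i3,i4 (xor/mulh) 2-wide
  cy4 -> i5,i6 (sll/blt) 2-wide
  cy5 -> i7,i8 (and/sll) 2-wide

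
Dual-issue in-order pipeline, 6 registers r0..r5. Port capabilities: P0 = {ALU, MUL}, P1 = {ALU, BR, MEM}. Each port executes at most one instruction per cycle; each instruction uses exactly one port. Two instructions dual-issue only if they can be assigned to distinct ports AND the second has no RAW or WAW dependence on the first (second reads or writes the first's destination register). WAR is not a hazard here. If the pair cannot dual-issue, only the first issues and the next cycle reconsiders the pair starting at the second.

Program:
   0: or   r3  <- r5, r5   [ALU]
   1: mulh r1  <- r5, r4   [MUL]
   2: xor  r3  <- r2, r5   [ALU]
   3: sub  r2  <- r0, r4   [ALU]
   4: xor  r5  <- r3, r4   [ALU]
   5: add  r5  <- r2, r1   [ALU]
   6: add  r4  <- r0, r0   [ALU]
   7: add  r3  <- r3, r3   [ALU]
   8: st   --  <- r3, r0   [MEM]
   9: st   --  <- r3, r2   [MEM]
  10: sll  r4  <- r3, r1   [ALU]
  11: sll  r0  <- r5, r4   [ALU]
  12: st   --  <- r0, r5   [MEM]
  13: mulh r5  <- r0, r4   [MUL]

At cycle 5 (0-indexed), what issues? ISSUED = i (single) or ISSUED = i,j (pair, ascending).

ISSUED = 8

0. or.ALU/mulh.MUL @i0,i1  | pair
1. xor.ALU/sub.ALU @i2,i3  | pair
2. xor.ALU @i4  | WAW r5
3. add.ALU/add.ALU @i5,i6  | pair
4. add.ALU @i7  | RAW r3
5. st.MEM @i8  | no-port MEM/MEM
6. st.MEM/sll.ALU @i9,i10  | pair
7. sll.ALU @i11  | RAW r0
8. st.MEM/mulh.MUL @i12,i13  | pair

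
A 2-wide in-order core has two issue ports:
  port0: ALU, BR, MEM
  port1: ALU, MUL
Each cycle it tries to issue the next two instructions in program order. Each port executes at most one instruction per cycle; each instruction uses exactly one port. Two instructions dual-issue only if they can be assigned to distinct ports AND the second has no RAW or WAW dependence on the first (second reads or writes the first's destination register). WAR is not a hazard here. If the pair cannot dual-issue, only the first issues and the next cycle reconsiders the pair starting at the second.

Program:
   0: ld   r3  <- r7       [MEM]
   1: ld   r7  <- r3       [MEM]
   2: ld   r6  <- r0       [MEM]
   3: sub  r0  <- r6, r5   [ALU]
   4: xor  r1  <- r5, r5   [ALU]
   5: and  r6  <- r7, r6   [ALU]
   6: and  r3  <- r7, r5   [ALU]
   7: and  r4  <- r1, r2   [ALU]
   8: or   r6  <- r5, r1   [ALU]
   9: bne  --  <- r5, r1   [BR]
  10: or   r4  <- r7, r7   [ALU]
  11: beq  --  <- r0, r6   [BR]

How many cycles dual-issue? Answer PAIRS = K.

PAIRS = 4

c0: i0 ld  no-port MEM/MEM
c1: i1 ld  no-port MEM/MEM
c2: i2 ld  RAW r6
c3: i3+i4 sub/xor  2-wide
c4: i5+i6 and/and  2-wide
c5: i7+i8 and/or  2-wide
c6: i9+i10 bne/or  2-wide
c7: i11 beq  tail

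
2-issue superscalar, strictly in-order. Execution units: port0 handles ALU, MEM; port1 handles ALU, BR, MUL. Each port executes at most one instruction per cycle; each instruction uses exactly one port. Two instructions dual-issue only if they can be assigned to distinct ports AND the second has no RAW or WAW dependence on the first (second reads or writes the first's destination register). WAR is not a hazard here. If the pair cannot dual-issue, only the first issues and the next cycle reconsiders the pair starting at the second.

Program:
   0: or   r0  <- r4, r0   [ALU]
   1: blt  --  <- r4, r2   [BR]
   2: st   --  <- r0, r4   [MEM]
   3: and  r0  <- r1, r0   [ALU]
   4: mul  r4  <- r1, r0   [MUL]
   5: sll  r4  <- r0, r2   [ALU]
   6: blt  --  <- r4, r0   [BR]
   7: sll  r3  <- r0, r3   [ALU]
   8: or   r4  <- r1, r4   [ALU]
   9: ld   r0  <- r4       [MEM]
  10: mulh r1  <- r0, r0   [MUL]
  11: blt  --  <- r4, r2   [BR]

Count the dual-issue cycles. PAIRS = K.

t=0 i0+i1:or/blt ; 2-wide
t=1 i2+i3:st/and ; 2-wide
t=2 i4:mul ; WAW r4
t=3 i5:sll ; RAW r4
t=4 i6+i7:blt/sll ; 2-wide
t=5 i8:or ; RAW r4
t=6 i9:ld ; RAW r0
t=7 i10:mulh ; no-port MUL/BR
t=8 i11:blt ; tail

PAIRS = 3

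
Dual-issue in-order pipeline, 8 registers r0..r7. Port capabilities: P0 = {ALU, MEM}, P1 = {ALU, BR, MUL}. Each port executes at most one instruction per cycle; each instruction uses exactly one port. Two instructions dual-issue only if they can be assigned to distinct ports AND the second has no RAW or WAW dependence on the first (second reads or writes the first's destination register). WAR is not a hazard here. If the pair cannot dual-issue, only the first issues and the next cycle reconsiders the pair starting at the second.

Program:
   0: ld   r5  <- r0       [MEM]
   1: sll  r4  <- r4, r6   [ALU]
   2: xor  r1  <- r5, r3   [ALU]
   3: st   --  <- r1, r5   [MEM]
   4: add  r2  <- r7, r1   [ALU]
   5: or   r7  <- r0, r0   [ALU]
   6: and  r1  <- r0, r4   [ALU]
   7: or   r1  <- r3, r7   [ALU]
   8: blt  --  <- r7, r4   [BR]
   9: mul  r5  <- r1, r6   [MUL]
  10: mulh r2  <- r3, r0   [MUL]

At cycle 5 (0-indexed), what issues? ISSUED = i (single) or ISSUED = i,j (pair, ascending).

  cy0 -> i0+i1 (ld+sll) dual
  cy1 -> i2 (xor) RAW r1
  cy2 -> i3+i4 (st+add) dual
  cy3 -> i5+i6 (or+and) dual
  cy4 -> i7+i8 (or+blt) dual
  cy5 -> i9 (mul) no-port MUL/MUL
  cy6 -> i10 (mulh) tail

ISSUED = 9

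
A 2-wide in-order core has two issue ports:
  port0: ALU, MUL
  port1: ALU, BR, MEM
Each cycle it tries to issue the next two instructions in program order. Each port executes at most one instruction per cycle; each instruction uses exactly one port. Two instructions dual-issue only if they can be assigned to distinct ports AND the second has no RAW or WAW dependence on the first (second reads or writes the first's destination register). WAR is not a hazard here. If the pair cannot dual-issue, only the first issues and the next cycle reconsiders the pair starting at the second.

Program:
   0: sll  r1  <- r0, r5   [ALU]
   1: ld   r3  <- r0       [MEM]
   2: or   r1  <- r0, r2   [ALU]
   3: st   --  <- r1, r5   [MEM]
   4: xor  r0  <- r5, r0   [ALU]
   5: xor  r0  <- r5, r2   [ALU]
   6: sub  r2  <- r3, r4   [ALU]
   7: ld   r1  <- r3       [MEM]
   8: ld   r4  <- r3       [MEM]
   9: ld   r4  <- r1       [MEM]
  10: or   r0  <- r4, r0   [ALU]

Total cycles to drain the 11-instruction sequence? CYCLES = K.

CYCLES = 8

[0] i0&i1  sll.ALU+ld.MEM  -- pair
[1] i2  or.ALU  -- RAW r1
[2] i3&i4  st.MEM+xor.ALU  -- pair
[3] i5&i6  xor.ALU+sub.ALU  -- pair
[4] i7  ld.MEM  -- no-port MEM/MEM
[5] i8  ld.MEM  -- no-port MEM/MEM
[6] i9  ld.MEM  -- RAW r4
[7] i10  or.ALU  -- tail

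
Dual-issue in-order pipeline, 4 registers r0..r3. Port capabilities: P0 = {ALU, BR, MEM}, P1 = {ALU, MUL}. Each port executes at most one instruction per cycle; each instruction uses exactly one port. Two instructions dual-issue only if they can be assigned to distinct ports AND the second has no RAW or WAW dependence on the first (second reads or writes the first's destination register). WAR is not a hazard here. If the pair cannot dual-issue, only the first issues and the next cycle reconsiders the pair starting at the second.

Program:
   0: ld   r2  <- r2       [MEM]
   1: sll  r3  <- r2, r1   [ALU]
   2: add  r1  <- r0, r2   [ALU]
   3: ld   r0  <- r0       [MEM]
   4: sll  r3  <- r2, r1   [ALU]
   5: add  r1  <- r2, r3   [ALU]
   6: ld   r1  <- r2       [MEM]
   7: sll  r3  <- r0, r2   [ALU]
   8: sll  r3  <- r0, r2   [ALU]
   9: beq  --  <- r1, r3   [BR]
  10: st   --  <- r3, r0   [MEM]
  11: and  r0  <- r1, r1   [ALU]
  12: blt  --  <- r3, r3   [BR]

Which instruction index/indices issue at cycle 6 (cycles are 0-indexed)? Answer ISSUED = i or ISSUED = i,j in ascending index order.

#0 head=0: ld.MEM i0 RAW r2
#1 head=1: sll.ALU;add.ALU i1/i2 2-wide
#2 head=3: ld.MEM;sll.ALU i3/i4 2-wide
#3 head=5: add.ALU i5 WAW r1
#4 head=6: ld.MEM;sll.ALU i6/i7 2-wide
#5 head=8: sll.ALU i8 RAW r3
#6 head=9: beq.BR i9 no-port BR/MEM
#7 head=10: st.MEM;and.ALU i10/i11 2-wide
#8 head=12: blt.BR i12 tail

ISSUED = 9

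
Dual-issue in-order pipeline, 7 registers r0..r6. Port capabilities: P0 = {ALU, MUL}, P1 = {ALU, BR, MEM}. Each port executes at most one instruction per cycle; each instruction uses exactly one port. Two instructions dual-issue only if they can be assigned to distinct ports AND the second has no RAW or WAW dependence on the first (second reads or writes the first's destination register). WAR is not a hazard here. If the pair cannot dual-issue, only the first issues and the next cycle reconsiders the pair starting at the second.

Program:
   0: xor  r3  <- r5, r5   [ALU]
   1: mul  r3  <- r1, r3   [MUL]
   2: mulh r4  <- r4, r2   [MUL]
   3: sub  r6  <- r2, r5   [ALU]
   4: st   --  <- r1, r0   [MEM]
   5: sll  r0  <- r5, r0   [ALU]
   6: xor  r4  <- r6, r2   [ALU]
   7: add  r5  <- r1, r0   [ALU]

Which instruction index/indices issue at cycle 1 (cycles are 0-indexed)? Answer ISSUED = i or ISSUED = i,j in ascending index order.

[0] i0  xor  -- RAW+WAW r3
[1] i1  mul  -- no-port MUL/MUL
[2] i2+i3  mulh+sub  -- 2-wide
[3] i4+i5  st+sll  -- 2-wide
[4] i6+i7  xor+add  -- 2-wide

ISSUED = 1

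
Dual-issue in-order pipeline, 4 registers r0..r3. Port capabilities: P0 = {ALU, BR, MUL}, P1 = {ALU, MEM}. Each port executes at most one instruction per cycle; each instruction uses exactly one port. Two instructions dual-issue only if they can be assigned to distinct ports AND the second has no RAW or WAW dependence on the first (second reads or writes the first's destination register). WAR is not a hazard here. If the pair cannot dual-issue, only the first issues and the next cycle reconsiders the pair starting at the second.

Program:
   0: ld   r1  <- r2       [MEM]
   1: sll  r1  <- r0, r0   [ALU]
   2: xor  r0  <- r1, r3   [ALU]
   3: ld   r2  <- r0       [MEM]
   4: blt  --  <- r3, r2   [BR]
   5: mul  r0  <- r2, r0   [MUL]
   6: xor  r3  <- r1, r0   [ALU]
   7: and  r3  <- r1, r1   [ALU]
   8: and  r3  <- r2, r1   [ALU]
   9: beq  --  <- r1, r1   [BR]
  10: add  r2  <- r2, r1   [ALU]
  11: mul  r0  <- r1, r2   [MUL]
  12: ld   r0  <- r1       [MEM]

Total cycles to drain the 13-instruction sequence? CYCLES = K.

CYCLES = 12

0. ld.MEM @i0  | WAW r1
1. sll.ALU @i1  | RAW r1
2. xor.ALU @i2  | RAW r0
3. ld.MEM @i3  | RAW r2
4. blt.BR @i4  | no-port BR/MUL
5. mul.MUL @i5  | RAW r0
6. xor.ALU @i6  | WAW r3
7. and.ALU @i7  | WAW r3
8. and.ALU beq.BR @i8+i9  | 2-wide
9. add.ALU @i10  | RAW r2
10. mul.MUL @i11  | WAW r0
11. ld.MEM @i12  | tail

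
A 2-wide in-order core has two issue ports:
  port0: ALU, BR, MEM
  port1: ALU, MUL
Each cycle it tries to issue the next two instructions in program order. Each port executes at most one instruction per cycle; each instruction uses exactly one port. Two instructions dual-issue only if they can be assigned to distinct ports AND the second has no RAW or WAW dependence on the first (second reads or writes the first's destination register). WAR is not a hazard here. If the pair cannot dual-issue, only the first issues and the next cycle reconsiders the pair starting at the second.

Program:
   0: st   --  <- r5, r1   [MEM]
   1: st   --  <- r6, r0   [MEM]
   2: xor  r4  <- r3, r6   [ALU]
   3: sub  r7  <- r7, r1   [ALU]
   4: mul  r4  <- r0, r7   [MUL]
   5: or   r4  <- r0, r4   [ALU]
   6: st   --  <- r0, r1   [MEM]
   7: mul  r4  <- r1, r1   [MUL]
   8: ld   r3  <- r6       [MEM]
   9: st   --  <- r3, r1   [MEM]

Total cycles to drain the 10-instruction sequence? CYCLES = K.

CYCLES = 7

0. st.MEM @i0  | no-port MEM/MEM
1. st.MEM/xor.ALU @i1+i2  | 2-wide
2. sub.ALU @i3  | RAW r7
3. mul.MUL @i4  | RAW+WAW r4
4. or.ALU/st.MEM @i5+i6  | 2-wide
5. mul.MUL/ld.MEM @i7+i8  | 2-wide
6. st.MEM @i9  | tail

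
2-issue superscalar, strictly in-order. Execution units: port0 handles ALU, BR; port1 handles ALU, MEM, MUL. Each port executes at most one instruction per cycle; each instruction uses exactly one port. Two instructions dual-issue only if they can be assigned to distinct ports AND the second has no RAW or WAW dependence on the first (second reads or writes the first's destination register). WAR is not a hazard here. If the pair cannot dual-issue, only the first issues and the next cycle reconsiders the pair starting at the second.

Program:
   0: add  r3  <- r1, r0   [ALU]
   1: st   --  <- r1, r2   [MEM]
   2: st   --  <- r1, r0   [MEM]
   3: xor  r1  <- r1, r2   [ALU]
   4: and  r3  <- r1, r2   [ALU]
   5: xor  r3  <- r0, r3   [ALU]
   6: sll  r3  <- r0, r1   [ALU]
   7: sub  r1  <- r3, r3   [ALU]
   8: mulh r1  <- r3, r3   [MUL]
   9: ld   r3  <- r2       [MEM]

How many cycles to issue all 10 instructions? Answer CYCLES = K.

CYCLES = 8

0. add;st @i0,i1  | 2-wide
1. st;xor @i2,i3  | 2-wide
2. and @i4  | RAW+WAW r3
3. xor @i5  | WAW r3
4. sll @i6  | RAW r3
5. sub @i7  | WAW r1
6. mulh @i8  | no-port MUL/MEM
7. ld @i9  | tail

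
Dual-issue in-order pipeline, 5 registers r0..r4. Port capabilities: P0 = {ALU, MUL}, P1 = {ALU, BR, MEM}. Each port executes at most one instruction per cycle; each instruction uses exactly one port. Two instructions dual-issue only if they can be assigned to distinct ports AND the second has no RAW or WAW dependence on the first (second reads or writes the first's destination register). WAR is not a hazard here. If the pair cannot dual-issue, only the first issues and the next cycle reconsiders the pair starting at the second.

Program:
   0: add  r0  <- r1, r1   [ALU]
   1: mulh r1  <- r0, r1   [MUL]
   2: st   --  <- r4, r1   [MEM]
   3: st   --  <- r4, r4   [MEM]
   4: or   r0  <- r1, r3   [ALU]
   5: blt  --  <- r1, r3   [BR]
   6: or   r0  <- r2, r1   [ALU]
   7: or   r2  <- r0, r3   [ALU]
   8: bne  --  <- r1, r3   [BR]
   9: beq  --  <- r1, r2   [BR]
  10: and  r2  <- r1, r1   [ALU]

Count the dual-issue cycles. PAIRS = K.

PAIRS = 4

  cy0 -> i0 (add.ALU) RAW r0
  cy1 -> i1 (mulh.MUL) RAW r1
  cy2 -> i2 (st.MEM) no-port MEM/MEM
  cy3 -> i3+i4 (st.MEM/or.ALU) pair
  cy4 -> i5+i6 (blt.BR/or.ALU) pair
  cy5 -> i7+i8 (or.ALU/bne.BR) pair
  cy6 -> i9+i10 (beq.BR/and.ALU) pair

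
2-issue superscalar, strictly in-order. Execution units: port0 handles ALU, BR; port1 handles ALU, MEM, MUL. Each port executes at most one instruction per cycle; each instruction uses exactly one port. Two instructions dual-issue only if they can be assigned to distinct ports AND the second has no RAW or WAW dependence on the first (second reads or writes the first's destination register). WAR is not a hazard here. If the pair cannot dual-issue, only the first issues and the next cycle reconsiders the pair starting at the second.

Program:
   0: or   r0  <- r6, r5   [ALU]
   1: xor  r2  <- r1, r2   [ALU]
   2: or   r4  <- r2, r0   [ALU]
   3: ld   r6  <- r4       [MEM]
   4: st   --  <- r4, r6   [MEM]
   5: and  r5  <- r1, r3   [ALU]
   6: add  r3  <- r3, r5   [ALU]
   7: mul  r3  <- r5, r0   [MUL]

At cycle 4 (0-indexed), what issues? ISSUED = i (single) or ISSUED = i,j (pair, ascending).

c0: i0/i1 or xor  2-wide
c1: i2 or  RAW r4
c2: i3 ld  no-port MEM/MEM
c3: i4/i5 st and  2-wide
c4: i6 add  WAW r3
c5: i7 mul  tail

ISSUED = 6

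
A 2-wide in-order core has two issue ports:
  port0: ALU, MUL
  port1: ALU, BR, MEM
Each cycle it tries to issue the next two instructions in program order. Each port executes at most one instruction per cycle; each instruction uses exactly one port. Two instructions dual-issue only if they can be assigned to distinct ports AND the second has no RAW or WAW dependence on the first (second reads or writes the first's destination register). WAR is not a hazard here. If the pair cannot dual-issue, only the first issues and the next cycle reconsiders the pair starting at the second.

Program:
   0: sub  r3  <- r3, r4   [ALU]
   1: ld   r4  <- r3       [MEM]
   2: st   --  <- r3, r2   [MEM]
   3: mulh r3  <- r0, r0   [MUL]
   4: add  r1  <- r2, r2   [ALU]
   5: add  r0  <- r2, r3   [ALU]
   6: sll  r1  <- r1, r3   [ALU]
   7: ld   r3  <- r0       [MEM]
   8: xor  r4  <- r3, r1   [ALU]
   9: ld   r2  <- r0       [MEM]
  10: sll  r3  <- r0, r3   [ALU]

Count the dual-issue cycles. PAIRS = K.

PAIRS = 4

#0 head=0: sub.ALU i0 RAW r3
#1 head=1: ld.MEM i1 no-port MEM/MEM
#2 head=2: st.MEM;mulh.MUL i2+i3 dual
#3 head=4: add.ALU;add.ALU i4+i5 dual
#4 head=6: sll.ALU;ld.MEM i6+i7 dual
#5 head=8: xor.ALU;ld.MEM i8+i9 dual
#6 head=10: sll.ALU i10 tail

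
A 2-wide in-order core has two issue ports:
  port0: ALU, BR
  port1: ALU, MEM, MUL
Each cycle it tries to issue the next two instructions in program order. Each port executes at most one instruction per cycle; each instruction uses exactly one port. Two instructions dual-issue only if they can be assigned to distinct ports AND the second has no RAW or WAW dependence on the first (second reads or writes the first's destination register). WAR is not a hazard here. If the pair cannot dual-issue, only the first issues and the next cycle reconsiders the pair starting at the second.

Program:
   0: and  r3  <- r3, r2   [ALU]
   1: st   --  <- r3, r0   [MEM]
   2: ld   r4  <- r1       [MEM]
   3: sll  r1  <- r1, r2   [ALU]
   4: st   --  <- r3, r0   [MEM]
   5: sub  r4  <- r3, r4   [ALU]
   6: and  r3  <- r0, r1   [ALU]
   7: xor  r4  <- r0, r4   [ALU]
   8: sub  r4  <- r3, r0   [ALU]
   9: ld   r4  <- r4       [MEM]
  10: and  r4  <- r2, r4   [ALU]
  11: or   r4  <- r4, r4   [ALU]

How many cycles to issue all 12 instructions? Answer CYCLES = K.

t=0 i0:and ; RAW r3
t=1 i1:st ; no-port MEM/MEM
t=2 i2/i3:ld+sll ; dual
t=3 i4/i5:st+sub ; dual
t=4 i6/i7:and+xor ; dual
t=5 i8:sub ; RAW+WAW r4
t=6 i9:ld ; RAW+WAW r4
t=7 i10:and ; RAW+WAW r4
t=8 i11:or ; tail

CYCLES = 9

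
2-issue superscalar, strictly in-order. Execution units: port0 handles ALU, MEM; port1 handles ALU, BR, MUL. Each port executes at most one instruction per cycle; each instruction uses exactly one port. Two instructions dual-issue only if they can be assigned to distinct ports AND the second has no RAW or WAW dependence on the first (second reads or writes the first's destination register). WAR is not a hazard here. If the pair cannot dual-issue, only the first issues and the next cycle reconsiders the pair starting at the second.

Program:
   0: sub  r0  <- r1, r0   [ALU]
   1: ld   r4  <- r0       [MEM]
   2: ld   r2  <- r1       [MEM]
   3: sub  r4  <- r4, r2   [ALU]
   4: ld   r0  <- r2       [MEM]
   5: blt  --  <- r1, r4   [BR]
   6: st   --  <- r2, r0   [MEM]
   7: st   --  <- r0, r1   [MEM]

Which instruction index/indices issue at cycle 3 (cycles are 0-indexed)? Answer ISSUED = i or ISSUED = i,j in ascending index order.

ISSUED = 3,4

[0] i0  sub  -- RAW r0
[1] i1  ld  -- no-port MEM/MEM
[2] i2  ld  -- RAW r2
[3] i3/i4  sub;ld  -- dual
[4] i5/i6  blt;st  -- dual
[5] i7  st  -- tail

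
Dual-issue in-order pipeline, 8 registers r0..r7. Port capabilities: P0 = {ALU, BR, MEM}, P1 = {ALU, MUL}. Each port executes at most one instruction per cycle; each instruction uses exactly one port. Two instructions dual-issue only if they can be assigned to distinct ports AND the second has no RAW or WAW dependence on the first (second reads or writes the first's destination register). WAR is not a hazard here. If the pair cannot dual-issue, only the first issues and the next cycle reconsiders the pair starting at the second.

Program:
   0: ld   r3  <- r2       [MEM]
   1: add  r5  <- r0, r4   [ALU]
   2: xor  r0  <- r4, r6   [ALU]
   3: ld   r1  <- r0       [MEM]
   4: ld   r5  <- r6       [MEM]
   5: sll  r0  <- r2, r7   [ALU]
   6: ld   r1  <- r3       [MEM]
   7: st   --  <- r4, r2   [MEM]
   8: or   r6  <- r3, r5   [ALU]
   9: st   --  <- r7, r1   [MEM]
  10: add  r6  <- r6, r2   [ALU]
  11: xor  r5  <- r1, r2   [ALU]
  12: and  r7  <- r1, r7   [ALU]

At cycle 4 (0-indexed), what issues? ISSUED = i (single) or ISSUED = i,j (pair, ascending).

#0 head=0: ld add i0,i1 dual
#1 head=2: xor i2 RAW r0
#2 head=3: ld i3 no-port MEM/MEM
#3 head=4: ld sll i4,i5 dual
#4 head=6: ld i6 no-port MEM/MEM
#5 head=7: st or i7,i8 dual
#6 head=9: st add i9,i10 dual
#7 head=11: xor and i11,i12 dual

ISSUED = 6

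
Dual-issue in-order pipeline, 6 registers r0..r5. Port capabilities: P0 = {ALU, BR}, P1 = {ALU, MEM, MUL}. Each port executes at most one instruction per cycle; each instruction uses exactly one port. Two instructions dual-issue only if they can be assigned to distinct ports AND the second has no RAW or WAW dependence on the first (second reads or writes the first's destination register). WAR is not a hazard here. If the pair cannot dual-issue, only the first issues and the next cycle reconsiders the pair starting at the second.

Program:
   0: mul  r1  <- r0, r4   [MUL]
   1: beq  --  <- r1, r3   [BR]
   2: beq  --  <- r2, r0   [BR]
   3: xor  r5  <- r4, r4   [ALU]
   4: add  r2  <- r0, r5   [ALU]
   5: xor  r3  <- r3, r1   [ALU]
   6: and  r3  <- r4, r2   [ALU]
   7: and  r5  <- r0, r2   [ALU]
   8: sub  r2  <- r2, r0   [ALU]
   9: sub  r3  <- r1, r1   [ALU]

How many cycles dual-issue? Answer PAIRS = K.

  cy0 -> i0 (mul) RAW r1
  cy1 -> i1 (beq) no-port BR/BR
  cy2 -> i2,i3 (beq;xor) dual
  cy3 -> i4,i5 (add;xor) dual
  cy4 -> i6,i7 (and;and) dual
  cy5 -> i8,i9 (sub;sub) dual

PAIRS = 4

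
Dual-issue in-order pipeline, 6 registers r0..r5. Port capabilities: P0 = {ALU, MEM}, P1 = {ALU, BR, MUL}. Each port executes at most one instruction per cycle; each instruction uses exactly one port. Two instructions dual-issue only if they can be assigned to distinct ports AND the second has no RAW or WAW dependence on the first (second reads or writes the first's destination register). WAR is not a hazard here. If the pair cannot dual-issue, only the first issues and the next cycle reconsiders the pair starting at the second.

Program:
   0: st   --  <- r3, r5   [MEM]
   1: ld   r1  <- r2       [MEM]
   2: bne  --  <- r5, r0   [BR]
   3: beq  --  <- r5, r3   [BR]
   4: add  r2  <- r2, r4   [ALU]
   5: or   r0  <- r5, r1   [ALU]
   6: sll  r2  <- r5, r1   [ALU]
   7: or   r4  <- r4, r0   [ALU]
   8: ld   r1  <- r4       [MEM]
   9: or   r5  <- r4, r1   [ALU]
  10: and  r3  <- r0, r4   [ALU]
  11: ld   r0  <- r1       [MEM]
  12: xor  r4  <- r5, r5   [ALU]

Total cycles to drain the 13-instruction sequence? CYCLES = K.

CYCLES = 8

  cy0 -> i0 (st) no-port MEM/MEM
  cy1 -> i1&i2 (ld;bne) pair
  cy2 -> i3&i4 (beq;add) pair
  cy3 -> i5&i6 (or;sll) pair
  cy4 -> i7 (or) RAW r4
  cy5 -> i8 (ld) RAW r1
  cy6 -> i9&i10 (or;and) pair
  cy7 -> i11&i12 (ld;xor) pair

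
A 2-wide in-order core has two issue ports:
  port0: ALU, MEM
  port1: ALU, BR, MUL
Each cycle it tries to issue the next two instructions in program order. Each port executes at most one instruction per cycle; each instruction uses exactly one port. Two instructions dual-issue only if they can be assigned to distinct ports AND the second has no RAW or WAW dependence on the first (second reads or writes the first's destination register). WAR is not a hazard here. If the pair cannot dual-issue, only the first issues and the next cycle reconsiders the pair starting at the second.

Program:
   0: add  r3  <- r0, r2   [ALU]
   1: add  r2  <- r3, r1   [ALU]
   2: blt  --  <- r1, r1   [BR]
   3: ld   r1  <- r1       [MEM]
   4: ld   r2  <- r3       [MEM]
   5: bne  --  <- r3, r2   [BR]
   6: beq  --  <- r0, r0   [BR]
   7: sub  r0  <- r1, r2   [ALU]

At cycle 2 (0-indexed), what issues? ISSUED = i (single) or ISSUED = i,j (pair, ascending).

[0] i0  add.ALU  -- RAW r3
[1] i1&i2  add.ALU blt.BR  -- pair
[2] i3  ld.MEM  -- no-port MEM/MEM
[3] i4  ld.MEM  -- RAW r2
[4] i5  bne.BR  -- no-port BR/BR
[5] i6&i7  beq.BR sub.ALU  -- pair

ISSUED = 3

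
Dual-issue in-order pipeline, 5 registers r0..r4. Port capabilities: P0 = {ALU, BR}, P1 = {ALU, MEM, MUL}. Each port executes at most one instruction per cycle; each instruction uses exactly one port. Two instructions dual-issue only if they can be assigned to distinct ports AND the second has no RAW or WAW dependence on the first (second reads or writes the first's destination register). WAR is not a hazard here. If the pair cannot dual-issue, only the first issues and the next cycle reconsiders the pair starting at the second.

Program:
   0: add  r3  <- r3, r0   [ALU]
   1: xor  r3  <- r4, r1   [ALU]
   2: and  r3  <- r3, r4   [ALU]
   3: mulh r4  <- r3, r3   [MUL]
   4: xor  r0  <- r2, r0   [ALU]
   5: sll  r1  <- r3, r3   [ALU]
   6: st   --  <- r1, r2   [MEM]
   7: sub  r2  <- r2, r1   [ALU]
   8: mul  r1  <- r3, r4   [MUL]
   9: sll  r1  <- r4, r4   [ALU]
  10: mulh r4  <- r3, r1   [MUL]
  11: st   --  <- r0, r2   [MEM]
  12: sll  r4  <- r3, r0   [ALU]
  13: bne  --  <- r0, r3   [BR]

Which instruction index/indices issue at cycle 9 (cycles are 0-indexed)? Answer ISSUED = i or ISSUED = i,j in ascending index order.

#0 head=0: add i0 WAW r3
#1 head=1: xor i1 RAW+WAW r3
#2 head=2: and i2 RAW r3
#3 head=3: mulh;xor i3&i4 2-wide
#4 head=5: sll i5 RAW r1
#5 head=6: st;sub i6&i7 2-wide
#6 head=8: mul i8 WAW r1
#7 head=9: sll i9 RAW r1
#8 head=10: mulh i10 no-port MUL/MEM
#9 head=11: st;sll i11&i12 2-wide
#10 head=13: bne i13 tail

ISSUED = 11,12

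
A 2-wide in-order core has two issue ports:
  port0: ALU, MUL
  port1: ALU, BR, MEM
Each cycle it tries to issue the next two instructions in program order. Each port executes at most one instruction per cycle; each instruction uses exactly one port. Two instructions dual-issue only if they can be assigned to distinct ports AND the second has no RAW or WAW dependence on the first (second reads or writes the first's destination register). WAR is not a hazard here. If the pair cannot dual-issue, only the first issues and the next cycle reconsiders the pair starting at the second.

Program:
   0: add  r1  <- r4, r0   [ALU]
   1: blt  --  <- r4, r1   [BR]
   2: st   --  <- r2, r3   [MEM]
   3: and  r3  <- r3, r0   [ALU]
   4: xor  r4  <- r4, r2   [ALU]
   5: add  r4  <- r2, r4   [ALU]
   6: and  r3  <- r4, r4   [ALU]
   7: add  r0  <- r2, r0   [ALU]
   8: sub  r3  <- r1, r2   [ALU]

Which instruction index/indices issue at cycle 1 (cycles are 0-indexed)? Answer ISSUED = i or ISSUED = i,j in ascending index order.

[0] i0  add.ALU  -- RAW r1
[1] i1  blt.BR  -- no-port BR/MEM
[2] i2/i3  st.MEM+and.ALU  -- dual
[3] i4  xor.ALU  -- RAW+WAW r4
[4] i5  add.ALU  -- RAW r4
[5] i6/i7  and.ALU+add.ALU  -- dual
[6] i8  sub.ALU  -- tail

ISSUED = 1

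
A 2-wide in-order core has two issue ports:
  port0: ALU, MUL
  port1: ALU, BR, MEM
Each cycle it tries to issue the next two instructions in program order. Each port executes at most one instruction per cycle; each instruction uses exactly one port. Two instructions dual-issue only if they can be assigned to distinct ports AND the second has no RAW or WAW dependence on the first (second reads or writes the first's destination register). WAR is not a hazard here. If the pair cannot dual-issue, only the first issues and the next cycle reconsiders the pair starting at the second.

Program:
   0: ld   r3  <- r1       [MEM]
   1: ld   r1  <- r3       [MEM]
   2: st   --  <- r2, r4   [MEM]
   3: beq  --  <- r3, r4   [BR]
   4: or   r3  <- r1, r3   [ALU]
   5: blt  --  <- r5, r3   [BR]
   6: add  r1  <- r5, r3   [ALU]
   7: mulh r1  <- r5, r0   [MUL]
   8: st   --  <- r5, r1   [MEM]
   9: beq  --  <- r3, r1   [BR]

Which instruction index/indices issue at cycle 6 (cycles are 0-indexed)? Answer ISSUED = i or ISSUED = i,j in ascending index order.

c0: i0 ld  no-port MEM/MEM
c1: i1 ld  no-port MEM/MEM
c2: i2 st  no-port MEM/BR
c3: i3/i4 beq or  dual
c4: i5/i6 blt add  dual
c5: i7 mulh  RAW r1
c6: i8 st  no-port MEM/BR
c7: i9 beq  tail

ISSUED = 8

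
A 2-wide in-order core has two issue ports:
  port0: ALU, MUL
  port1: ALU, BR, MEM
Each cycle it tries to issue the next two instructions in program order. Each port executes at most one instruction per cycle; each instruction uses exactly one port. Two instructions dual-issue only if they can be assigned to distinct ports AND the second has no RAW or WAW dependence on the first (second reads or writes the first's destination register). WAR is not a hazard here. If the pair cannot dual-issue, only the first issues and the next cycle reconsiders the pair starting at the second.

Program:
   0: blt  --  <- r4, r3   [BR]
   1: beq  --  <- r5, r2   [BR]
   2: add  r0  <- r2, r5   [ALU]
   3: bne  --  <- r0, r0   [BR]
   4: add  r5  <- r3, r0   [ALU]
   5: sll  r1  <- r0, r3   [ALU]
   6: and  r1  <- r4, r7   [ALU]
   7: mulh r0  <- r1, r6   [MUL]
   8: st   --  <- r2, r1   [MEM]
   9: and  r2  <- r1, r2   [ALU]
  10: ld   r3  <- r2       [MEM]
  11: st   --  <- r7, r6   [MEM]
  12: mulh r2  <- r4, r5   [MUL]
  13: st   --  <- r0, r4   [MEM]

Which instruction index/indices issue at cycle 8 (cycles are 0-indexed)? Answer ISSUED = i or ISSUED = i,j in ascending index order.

t=0 i0:blt ; no-port BR/BR
t=1 i1/i2:beq;add ; dual
t=2 i3/i4:bne;add ; dual
t=3 i5:sll ; WAW r1
t=4 i6:and ; RAW r1
t=5 i7/i8:mulh;st ; dual
t=6 i9:and ; RAW r2
t=7 i10:ld ; no-port MEM/MEM
t=8 i11/i12:st;mulh ; dual
t=9 i13:st ; tail

ISSUED = 11,12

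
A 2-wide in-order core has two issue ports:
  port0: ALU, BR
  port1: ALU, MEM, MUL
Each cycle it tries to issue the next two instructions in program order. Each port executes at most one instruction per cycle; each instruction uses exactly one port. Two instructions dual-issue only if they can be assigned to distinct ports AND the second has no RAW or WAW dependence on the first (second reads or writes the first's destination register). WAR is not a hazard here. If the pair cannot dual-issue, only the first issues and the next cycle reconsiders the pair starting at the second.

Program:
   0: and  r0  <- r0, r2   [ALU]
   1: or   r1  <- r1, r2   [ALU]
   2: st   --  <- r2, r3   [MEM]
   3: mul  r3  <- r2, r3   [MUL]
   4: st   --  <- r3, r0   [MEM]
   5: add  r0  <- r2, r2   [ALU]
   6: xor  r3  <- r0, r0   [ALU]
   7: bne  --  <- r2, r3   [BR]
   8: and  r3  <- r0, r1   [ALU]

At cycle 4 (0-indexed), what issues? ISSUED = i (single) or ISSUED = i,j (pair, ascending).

t=0 i0,i1:and+or ; pair
t=1 i2:st ; no-port MEM/MUL
t=2 i3:mul ; no-port MUL/MEM
t=3 i4,i5:st+add ; pair
t=4 i6:xor ; RAW r3
t=5 i7,i8:bne+and ; pair

ISSUED = 6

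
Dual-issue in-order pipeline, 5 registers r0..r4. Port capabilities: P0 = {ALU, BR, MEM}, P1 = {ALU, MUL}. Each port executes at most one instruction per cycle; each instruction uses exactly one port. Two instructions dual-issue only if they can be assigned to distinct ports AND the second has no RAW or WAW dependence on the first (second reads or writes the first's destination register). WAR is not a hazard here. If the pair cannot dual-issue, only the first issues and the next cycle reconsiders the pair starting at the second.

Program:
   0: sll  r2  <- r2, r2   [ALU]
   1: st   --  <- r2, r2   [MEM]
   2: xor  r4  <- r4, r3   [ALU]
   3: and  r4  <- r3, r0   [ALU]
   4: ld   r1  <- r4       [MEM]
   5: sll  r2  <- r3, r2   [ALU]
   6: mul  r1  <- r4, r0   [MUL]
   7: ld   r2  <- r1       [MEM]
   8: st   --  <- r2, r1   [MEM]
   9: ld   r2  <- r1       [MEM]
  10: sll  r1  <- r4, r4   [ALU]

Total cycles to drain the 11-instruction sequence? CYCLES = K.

#0 head=0: sll.ALU i0 RAW r2
#1 head=1: st.MEM xor.ALU i1/i2 2-wide
#2 head=3: and.ALU i3 RAW r4
#3 head=4: ld.MEM sll.ALU i4/i5 2-wide
#4 head=6: mul.MUL i6 RAW r1
#5 head=7: ld.MEM i7 no-port MEM/MEM
#6 head=8: st.MEM i8 no-port MEM/MEM
#7 head=9: ld.MEM sll.ALU i9/i10 2-wide

CYCLES = 8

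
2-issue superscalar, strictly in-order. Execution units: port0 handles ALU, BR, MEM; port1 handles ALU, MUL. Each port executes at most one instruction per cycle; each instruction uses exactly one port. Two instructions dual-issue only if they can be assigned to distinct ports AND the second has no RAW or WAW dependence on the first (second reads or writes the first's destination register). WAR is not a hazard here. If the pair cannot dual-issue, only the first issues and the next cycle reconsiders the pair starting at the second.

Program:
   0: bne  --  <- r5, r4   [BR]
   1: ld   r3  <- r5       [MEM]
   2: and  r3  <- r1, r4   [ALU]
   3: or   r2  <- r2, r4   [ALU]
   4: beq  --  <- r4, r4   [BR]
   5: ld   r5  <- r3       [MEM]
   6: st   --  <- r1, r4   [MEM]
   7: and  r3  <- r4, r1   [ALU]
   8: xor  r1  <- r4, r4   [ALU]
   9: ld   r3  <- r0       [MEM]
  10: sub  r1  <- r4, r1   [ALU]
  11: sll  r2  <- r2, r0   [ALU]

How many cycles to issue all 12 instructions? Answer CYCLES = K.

c0: i0 bne.BR  no-port BR/MEM
c1: i1 ld.MEM  WAW r3
c2: i2,i3 and.ALU or.ALU  2-wide
c3: i4 beq.BR  no-port BR/MEM
c4: i5 ld.MEM  no-port MEM/MEM
c5: i6,i7 st.MEM and.ALU  2-wide
c6: i8,i9 xor.ALU ld.MEM  2-wide
c7: i10,i11 sub.ALU sll.ALU  2-wide

CYCLES = 8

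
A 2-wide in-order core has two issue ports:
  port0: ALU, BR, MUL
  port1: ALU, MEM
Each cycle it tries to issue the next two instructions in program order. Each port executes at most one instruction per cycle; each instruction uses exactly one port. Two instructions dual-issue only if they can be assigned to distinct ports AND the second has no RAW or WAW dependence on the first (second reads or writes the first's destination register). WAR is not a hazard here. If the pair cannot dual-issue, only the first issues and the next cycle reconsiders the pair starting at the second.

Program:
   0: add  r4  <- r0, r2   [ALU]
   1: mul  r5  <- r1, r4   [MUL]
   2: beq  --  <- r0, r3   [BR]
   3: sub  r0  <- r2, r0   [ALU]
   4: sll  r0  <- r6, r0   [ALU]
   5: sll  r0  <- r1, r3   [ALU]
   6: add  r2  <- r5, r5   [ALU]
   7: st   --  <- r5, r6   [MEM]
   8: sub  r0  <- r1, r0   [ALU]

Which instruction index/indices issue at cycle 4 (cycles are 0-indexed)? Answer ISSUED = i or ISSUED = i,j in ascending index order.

ISSUED = 5,6

[0] i0  add  -- RAW r4
[1] i1  mul  -- no-port MUL/BR
[2] i2/i3  beq+sub  -- dual
[3] i4  sll  -- WAW r0
[4] i5/i6  sll+add  -- dual
[5] i7/i8  st+sub  -- dual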